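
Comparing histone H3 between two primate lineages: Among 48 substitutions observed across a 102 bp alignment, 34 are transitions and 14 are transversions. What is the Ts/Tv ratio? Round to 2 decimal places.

2.43

R = 34/14 = 2.428571… ≈ 2.43 (to 2 d.p.).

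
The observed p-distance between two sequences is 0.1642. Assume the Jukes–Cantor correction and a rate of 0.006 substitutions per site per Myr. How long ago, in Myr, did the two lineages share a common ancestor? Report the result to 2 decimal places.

15.44

d = −(3/4) ln(1 − 4p/3) = −0.75 ln(1 − 0.218933) = −0.75 ln(0.781067)
  = −0.75 × (-0.247094) = 0.185321 substitutions/site.
Under a molecular clock d = 2μt, so t = d/(2μ) = 0.185321 / (2 × 0.006) = 15.44 Myr.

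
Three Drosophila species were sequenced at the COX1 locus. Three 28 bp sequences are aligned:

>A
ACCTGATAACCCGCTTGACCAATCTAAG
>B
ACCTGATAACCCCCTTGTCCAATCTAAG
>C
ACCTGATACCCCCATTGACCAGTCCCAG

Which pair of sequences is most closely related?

A and B

A–B: 2/28 differ, p = 0.071, d = 0.075.
A–C: 6/28 differ, p = 0.214, d = 0.252.
B–C: 6/28 differ, p = 0.214, d = 0.252.
The smallest distance is between A and B.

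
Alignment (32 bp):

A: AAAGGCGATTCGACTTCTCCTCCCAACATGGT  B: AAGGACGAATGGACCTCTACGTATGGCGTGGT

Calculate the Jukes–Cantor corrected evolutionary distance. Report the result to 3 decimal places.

The sequences differ at 13 of 32 sites, so p = 13/32 = 0.40625.
d = −(3/4) ln(1 − 4p/3) = −0.75 ln(1 − 0.541667) = −0.75 ln(0.458333)
  = −0.75 × (-0.780159) = 0.585119 substitutions/site.

0.585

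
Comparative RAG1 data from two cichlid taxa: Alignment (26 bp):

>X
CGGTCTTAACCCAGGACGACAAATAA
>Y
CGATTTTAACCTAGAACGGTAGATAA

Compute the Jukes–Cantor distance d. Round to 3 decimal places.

0.334

The sequences differ at 7 of 26 sites (3, 5, 12, 15, 19, 20, 22), so p = 7/26 ≈ 0.269231.
d = −(3/4) ln(1 − 4p/3) = −0.75 ln(1 − 0.358975) = −0.75 ln(0.641025)
  = −0.75 × (-0.444687) = 0.333515 substitutions/site.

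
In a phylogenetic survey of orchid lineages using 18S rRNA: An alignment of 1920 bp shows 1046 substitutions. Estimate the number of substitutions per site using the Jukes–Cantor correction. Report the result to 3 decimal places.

0.972

p = 1046/1920 ≈ 0.544792.
d = −(3/4) ln(1 − 4p/3) = −0.75 ln(1 − 0.726389) = −0.75 ln(0.273611)
  = −0.75 × (-1.296048) = 0.972036 substitutions/site.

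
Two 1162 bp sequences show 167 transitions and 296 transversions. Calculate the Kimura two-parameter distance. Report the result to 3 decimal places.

0.569

P = 167/1162 ≈ 0.143718 and Q = 296/1162 ≈ 0.254733.
Under the Kimura two-parameter model, d = −½ ln(1 − 2P − Q) − ¼ ln(1 − 2Q).
1 − 2P − Q = 0.457831, giving −½ ln(0.457831) = 0.390628.
1 − 2Q = 0.490534, giving −¼ ln(0.490534) = 0.178065.
d = 0.390628 + 0.178065 = 0.568693.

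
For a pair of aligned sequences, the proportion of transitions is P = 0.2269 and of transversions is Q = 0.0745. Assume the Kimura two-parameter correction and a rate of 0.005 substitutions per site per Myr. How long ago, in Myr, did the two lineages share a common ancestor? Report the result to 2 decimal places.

Under the Kimura two-parameter model, d = −½ ln(1 − 2P − Q) − ¼ ln(1 − 2Q).
1 − 2P − Q = 0.4717, giving −½ ln(0.4717) = 0.375706.
1 − 2Q = 0.851, giving −¼ ln(0.851) = 0.040336.
d = 0.375706 + 0.040336 = 0.416042.
Under a molecular clock d = 2μt, so t = d/(2μ) = 0.416042 / (2 × 0.005) = 41.60 Myr.

41.60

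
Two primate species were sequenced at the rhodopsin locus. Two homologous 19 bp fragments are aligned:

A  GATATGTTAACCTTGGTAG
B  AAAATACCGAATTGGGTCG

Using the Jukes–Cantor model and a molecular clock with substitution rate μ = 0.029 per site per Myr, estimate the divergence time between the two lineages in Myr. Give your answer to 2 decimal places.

The sequences differ at 10 of 19 sites (1, 3, 6, 7, 8, 9, 11, 12, 14, 18), so p = 10/19 ≈ 0.526316.
d = −(3/4) ln(1 − 4p/3) = −0.75 ln(1 − 0.701755) = −0.75 ln(0.298245)
  = −0.75 × (-1.209840) = 0.907380 substitutions/site.
Under a molecular clock d = 2μt, so t = d/(2μ) = 0.907380 / (2 × 0.029) = 15.64 Myr.

15.64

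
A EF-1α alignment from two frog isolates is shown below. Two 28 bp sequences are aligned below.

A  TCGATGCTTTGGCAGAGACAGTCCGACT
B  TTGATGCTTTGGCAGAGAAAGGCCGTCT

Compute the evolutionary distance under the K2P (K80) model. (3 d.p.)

0.159

Of 28 sites, 1 differences are transitions and 3 are transversions, so P = 1/28 ≈ 0.035714 and Q = 3/28 ≈ 0.107143.
Under the Kimura two-parameter model, d = −½ ln(1 − 2P − Q) − ¼ ln(1 − 2Q).
1 − 2P − Q = 0.821429, giving −½ ln(0.821429) = 0.098355.
1 − 2Q = 0.785714, giving −¼ ln(0.785714) = 0.060291.
d = 0.098355 + 0.060291 = 0.158646.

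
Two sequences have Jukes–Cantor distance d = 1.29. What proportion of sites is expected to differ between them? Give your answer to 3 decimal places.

0.616

p = (3/4)(1 − e^(−4d/3)) = 0.75 × (1 − e^(-1.72)) = 0.75 × (1 − 0.179066) = 0.615701.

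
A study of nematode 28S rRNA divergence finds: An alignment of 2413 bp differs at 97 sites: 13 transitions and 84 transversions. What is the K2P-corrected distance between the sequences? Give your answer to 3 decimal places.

P = 13/2413 ≈ 0.005387 and Q = 84/2413 ≈ 0.034811.
Under the Kimura two-parameter model, d = −½ ln(1 − 2P − Q) − ¼ ln(1 − 2Q).
1 − 2P − Q = 0.954415, giving −½ ln(0.954415) = 0.023328.
1 − 2Q = 0.930378, giving −¼ ln(0.930378) = 0.018041.
d = 0.023328 + 0.018041 = 0.041369.

0.041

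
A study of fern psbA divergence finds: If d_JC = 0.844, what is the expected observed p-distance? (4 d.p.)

0.5066

p = (3/4)(1 − e^(−4d/3)) = 0.75 × (1 − e^(-1.125333)) = 0.75 × (1 − 0.324544) = 0.506592.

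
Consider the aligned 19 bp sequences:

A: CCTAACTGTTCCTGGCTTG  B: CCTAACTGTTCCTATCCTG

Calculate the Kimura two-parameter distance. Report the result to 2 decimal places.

Of 19 sites, 2 differences are transitions and 1 are transversions, so P = 2/19 ≈ 0.105263 and Q = 1/19 ≈ 0.052632.
Under the Kimura two-parameter model, d = −½ ln(1 − 2P − Q) − ¼ ln(1 − 2Q).
1 − 2P − Q = 0.736842, giving −½ ln(0.736842) = 0.152691.
1 − 2Q = 0.894736, giving −¼ ln(0.894736) = 0.027807.
d = 0.152691 + 0.027807 = 0.180498.

0.18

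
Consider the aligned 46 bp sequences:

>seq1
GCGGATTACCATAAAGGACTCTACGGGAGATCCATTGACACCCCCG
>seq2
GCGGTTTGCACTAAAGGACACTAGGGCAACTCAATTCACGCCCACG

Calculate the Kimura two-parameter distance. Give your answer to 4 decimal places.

Of 46 sites, 3 differences are transitions and 10 are transversions, so P = 3/46 ≈ 0.065217 and Q = 10/46 ≈ 0.217391.
Under the Kimura two-parameter model, d = −½ ln(1 − 2P − Q) − ¼ ln(1 − 2Q).
1 − 2P − Q = 0.652175, giving −½ ln(0.652175) = 0.213721.
1 − 2Q = 0.565218, giving −¼ ln(0.565218) = 0.142636.
d = 0.213721 + 0.142636 = 0.356357.

0.3564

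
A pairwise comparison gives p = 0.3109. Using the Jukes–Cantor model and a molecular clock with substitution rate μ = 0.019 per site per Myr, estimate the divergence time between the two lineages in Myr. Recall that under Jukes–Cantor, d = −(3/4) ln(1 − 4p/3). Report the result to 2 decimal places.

d = −(3/4) ln(1 − 4p/3) = −0.75 ln(1 − 0.414533) = −0.75 ln(0.585467)
  = −0.75 × (-0.535345) = 0.401509 substitutions/site.
Under a molecular clock d = 2μt, so t = d/(2μ) = 0.401509 / (2 × 0.019) = 10.57 Myr.

10.57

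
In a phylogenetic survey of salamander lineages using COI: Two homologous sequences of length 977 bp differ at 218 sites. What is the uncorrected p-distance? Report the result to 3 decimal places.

0.223

p = 218/977 = 0.223132… ≈ 0.223 (to 3 d.p.).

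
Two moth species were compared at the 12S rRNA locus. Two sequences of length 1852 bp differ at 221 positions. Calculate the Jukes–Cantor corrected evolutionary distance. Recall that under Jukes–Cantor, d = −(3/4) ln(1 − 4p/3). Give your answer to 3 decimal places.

0.130

p = 221/1852 ≈ 0.11933.
d = −(3/4) ln(1 − 4p/3) = −0.75 ln(1 − 0.159107) = −0.75 ln(0.840893)
  = −0.75 × (-0.173291) = 0.129968 substitutions/site.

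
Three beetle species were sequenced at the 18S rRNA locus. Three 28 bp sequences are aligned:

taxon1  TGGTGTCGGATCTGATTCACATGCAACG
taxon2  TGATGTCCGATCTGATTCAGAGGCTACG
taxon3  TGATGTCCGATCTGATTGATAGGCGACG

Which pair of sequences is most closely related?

taxon2 and taxon3

taxon1–taxon2: 5/28 differ, p = 0.179, d = 0.204.
taxon1–taxon3: 6/28 differ, p = 0.214, d = 0.252.
taxon2–taxon3: 3/28 differ, p = 0.107, d = 0.116.
The smallest distance is between taxon2 and taxon3.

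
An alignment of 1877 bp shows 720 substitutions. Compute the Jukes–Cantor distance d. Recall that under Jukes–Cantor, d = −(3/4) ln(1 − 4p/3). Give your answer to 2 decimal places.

p = 720/1877 ≈ 0.383591.
d = −(3/4) ln(1 − 4p/3) = −0.75 ln(1 − 0.511455) = −0.75 ln(0.488545)
  = −0.75 × (-0.716324) = 0.537243 substitutions/site.

0.54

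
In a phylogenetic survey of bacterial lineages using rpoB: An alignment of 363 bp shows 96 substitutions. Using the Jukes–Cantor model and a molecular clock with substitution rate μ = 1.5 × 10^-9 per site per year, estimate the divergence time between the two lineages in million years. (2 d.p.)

p = 96/363 ≈ 0.264463.
d = −(3/4) ln(1 − 4p/3) = −0.75 ln(1 − 0.352617) = −0.75 ln(0.647383)
  = −0.75 × (-0.434817) = 0.326113 substitutions/site.
Under a molecular clock d = 2μt, so t = d/(2μ) = 0.326113 / (2 × 1.5 × 10^-9) = 108.70 million years.

108.70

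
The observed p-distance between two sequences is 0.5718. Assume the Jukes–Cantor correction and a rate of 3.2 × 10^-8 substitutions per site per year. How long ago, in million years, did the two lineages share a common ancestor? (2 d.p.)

16.84

d = −(3/4) ln(1 − 4p/3) = −0.75 ln(1 − 0.7624) = −0.75 ln(0.2376)
  = −0.75 × (-1.437167) = 1.077875 substitutions/site.
Under a molecular clock d = 2μt, so t = d/(2μ) = 1.077875 / (2 × 3.2 × 10^-8) = 16.84 million years.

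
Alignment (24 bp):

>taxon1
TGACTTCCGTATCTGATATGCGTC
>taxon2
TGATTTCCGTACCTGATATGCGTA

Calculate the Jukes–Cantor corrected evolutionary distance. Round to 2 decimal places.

The sequences differ at 3 of 24 sites (4, 12, 24), so p = 3/24 = 0.125.
d = −(3/4) ln(1 − 4p/3) = −0.75 ln(1 − 0.166667) = −0.75 ln(0.833333)
  = −0.75 × (-0.182322) = 0.136742 substitutions/site.

0.14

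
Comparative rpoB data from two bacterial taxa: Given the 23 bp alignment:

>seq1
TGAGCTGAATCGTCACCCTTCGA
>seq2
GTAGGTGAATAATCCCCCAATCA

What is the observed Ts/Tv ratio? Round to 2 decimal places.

0.25

Transitions are A↔G and C↔T; transversions are all other mismatches.
Transitions: 2. Transversions: 8.
R = 2/8 = 0.25.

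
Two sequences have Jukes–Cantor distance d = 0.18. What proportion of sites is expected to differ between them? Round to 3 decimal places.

0.160

p = (3/4)(1 − e^(−4d/3)) = 0.75 × (1 − e^(-0.24)) = 0.75 × (1 − 0.786628) = 0.160029.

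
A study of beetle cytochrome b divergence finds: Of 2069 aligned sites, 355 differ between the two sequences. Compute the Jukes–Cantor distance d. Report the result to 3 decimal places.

0.195

p = 355/2069 ≈ 0.17158.
d = −(3/4) ln(1 − 4p/3) = −0.75 ln(1 − 0.228773) = −0.75 ln(0.771227)
  = −0.75 × (-0.259773) = 0.194830 substitutions/site.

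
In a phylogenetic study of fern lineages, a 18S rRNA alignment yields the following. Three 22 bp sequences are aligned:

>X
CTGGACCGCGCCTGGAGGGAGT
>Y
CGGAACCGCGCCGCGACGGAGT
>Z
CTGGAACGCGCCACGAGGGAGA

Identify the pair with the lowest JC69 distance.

X–Y: 5/22 differ, p = 0.227, d = 0.271.
X–Z: 4/22 differ, p = 0.182, d = 0.208.
Y–Z: 6/22 differ, p = 0.273, d = 0.339.
The smallest distance is between X and Z.

X and Z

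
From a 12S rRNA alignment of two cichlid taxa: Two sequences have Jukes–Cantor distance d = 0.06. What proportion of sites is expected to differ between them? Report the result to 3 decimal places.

p = (3/4)(1 − e^(−4d/3)) = 0.75 × (1 − e^(-0.08)) = 0.75 × (1 − 0.923116) = 0.057663.

0.058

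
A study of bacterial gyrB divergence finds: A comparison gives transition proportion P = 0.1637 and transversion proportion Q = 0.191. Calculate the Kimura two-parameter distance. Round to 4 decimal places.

0.4856

Under the Kimura two-parameter model, d = −½ ln(1 − 2P − Q) − ¼ ln(1 − 2Q).
1 − 2P − Q = 0.4816, giving −½ ln(0.4816) = 0.365321.
1 − 2Q = 0.618, giving −¼ ln(0.618) = 0.120317.
d = 0.365321 + 0.120317 = 0.485638.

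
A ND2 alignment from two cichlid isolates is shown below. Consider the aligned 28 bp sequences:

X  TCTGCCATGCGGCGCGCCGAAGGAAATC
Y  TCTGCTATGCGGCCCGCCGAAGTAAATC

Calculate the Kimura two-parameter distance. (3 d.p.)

0.116

Of 28 sites, 1 differences are transitions and 2 are transversions, so P = 1/28 ≈ 0.035714 and Q = 2/28 ≈ 0.071429.
Under the Kimura two-parameter model, d = −½ ln(1 − 2P − Q) − ¼ ln(1 − 2Q).
1 − 2P − Q = 0.857143, giving −½ ln(0.857143) = 0.077075.
1 − 2Q = 0.857142, giving −¼ ln(0.857142) = 0.038538.
d = 0.077075 + 0.038538 = 0.115613.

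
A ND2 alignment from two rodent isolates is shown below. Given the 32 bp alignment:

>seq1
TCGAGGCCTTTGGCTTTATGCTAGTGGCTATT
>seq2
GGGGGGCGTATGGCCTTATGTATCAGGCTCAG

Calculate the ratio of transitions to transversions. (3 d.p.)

0.273

Transitions are A↔G and C↔T; transversions are all other mismatches.
Transitions: 3. Transversions: 11.
R = 3/11 = 0.272727… ≈ 0.273 (to 3 d.p.).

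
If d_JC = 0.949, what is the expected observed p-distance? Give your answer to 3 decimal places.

p = (3/4)(1 − e^(−4d/3)) = 0.75 × (1 − e^(-1.265333)) = 0.75 × (1 − 0.282145) = 0.538391.

0.538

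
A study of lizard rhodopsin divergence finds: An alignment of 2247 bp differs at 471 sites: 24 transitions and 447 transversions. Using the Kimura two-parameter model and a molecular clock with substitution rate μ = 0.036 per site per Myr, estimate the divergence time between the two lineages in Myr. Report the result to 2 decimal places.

P = 24/2247 ≈ 0.010681 and Q = 447/2247 ≈ 0.198932.
Under the Kimura two-parameter model, d = −½ ln(1 − 2P − Q) − ¼ ln(1 − 2Q).
1 − 2P − Q = 0.779706, giving −½ ln(0.779706) = 0.124419.
1 − 2Q = 0.602136, giving −¼ ln(0.602136) = 0.126818.
d = 0.124419 + 0.126818 = 0.251237.
Under a molecular clock d = 2μt, so t = d/(2μ) = 0.251237 / (2 × 0.036) = 3.49 Myr.

3.49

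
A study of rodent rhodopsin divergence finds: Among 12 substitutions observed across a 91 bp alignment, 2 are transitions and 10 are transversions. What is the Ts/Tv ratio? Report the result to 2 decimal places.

0.20

R = 2/10 = 0.20.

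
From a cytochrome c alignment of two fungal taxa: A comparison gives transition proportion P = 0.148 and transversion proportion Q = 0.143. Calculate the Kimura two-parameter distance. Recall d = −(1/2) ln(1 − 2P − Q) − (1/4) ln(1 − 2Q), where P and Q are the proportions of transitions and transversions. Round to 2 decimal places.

0.37

Under the Kimura two-parameter model, d = −½ ln(1 − 2P − Q) − ¼ ln(1 − 2Q).
1 − 2P − Q = 0.561, giving −½ ln(0.561) = 0.289017.
1 − 2Q = 0.714, giving −¼ ln(0.714) = 0.084218.
d = 0.289017 + 0.084218 = 0.373235.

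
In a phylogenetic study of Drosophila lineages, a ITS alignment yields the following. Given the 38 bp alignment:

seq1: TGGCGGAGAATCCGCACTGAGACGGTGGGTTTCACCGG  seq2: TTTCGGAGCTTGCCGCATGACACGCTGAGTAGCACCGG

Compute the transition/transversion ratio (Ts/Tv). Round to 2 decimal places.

0.08

Transitions are A↔G and C↔T; transversions are all other mismatches.
Transitions: 1. Transversions: 13.
R = 1/13 = 0.076923… ≈ 0.08 (to 2 d.p.).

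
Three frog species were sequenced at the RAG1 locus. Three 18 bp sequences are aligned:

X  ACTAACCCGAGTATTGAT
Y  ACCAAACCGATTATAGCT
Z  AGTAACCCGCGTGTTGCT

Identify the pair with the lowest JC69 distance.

X–Y: 5/18 differ, p = 0.278, d = 0.347.
X–Z: 4/18 differ, p = 0.222, d = 0.264.
Y–Z: 7/18 differ, p = 0.389, d = 0.548.
The smallest distance is between X and Z.

X and Z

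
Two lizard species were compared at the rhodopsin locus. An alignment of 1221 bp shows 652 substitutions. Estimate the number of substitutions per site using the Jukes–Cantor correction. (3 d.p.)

0.934

p = 652/1221 ≈ 0.533989.
d = −(3/4) ln(1 − 4p/3) = −0.75 ln(1 − 0.711985) = −0.75 ln(0.288015)
  = −0.75 × (-1.244743) = 0.933557 substitutions/site.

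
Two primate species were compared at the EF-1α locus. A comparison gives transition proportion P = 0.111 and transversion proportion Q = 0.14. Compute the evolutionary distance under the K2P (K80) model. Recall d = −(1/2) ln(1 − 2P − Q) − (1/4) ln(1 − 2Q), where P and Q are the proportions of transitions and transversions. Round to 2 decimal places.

0.31

Under the Kimura two-parameter model, d = −½ ln(1 − 2P − Q) − ¼ ln(1 − 2Q).
1 − 2P − Q = 0.638, giving −½ ln(0.638) = 0.224708.
1 − 2Q = 0.72, giving −¼ ln(0.72) = 0.082126.
d = 0.224708 + 0.082126 = 0.306834.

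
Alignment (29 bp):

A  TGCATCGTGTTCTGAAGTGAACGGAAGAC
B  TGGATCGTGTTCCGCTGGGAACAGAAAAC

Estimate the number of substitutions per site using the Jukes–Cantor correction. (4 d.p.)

The sequences differ at 7 of 29 sites (3, 13, 15, 16, 18, 23, 27), so p = 7/29 ≈ 0.241379.
d = −(3/4) ln(1 − 4p/3) = −0.75 ln(1 − 0.321839) = −0.75 ln(0.678161)
  = −0.75 × (-0.388371) = 0.291278 substitutions/site.

0.2913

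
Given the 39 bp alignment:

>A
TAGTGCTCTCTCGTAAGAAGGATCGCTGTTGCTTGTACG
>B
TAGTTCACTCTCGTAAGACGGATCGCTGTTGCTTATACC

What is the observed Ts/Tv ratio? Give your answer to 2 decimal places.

Transitions are A↔G and C↔T; transversions are all other mismatches.
Transitions: 1. Transversions: 4.
R = 1/4 = 0.25.

0.25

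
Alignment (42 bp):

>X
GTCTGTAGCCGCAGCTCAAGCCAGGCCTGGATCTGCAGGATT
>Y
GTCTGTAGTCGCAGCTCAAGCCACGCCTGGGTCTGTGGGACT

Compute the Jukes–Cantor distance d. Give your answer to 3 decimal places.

0.158

The sequences differ at 6 of 42 sites (9, 24, 31, 36, 37, 41), so p = 6/42 ≈ 0.142857.
d = −(3/4) ln(1 − 4p/3) = −0.75 ln(1 − 0.190476) = −0.75 ln(0.809524)
  = −0.75 × (-0.211309) = 0.158482 substitutions/site.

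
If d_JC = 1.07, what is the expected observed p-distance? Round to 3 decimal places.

p = (3/4)(1 − e^(−4d/3)) = 0.75 × (1 − e^(-1.426667)) = 0.75 × (1 − 0.240108) = 0.569919.

0.570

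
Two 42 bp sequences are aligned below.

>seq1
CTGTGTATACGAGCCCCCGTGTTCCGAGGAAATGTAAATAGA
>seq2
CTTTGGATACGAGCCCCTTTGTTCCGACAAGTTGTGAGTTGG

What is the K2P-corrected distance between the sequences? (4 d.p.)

0.3639

Of 42 sites, 6 differences are transitions and 6 are transversions, so P = 6/42 ≈ 0.142857 and Q = 6/42 ≈ 0.142857.
Under the Kimura two-parameter model, d = −½ ln(1 − 2P − Q) − ¼ ln(1 − 2Q).
1 − 2P − Q = 0.571429, giving −½ ln(0.571429) = 0.279808.
1 − 2Q = 0.714286, giving −¼ ln(0.714286) = 0.084118.
d = 0.279808 + 0.084118 = 0.363926.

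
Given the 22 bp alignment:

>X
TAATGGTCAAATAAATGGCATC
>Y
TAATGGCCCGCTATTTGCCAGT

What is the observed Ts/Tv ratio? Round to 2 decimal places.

0.50

Transitions are A↔G and C↔T; transversions are all other mismatches.
Transitions: 3. Transversions: 6.
R = 3/6 = 0.50.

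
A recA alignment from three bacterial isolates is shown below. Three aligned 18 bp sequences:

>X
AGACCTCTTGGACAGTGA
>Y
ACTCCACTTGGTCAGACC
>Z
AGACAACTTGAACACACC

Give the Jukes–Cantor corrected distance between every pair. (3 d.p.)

X–Y: 7/18 sites differ → p ≈ 0.388889, d = −0.75 ln(1 − 0.518519) = 0.548166 ≈ 0.548.
X–Z: 7/18 sites differ → p ≈ 0.388889, d = −0.75 ln(1 − 0.518519) = 0.548166 ≈ 0.548.
Y–Z: 6/18 sites differ → p ≈ 0.333333, d = −0.75 ln(1 − 0.444444) = 0.440839 ≈ 0.441.

d(X,Y) = 0.548, d(X,Z) = 0.548, d(Y,Z) = 0.441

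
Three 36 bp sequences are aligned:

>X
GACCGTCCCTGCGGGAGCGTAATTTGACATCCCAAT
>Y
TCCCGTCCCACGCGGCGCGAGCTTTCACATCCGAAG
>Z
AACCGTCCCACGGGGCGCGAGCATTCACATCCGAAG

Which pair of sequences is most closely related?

X–Y: 13/36 differ, p = 0.361, d = 0.493.
X–Z: 12/36 differ, p = 0.333, d = 0.441.
Y–Z: 4/36 differ, p = 0.111, d = 0.120.
The smallest distance is between Y and Z.

Y and Z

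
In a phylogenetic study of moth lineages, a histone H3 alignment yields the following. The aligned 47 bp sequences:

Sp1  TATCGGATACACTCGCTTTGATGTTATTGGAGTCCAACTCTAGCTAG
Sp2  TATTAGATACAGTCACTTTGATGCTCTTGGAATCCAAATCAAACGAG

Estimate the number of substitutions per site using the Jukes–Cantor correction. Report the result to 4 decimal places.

The sequences differ at 11 of 47 sites, so p = 11/47 ≈ 0.234043.
d = −(3/4) ln(1 − 4p/3) = −0.75 ln(1 − 0.312057) = −0.75 ln(0.687943)
  = −0.75 × (-0.374049) = 0.280537 substitutions/site.

0.2805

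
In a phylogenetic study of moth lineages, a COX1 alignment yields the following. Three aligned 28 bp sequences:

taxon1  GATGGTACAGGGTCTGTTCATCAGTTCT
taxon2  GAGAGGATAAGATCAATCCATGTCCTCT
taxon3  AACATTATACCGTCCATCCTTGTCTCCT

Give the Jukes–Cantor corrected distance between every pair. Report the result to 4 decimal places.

taxon1–taxon2: 13/28 sites differ → p ≈ 0.464286, d = −0.75 ln(1 − 0.619048) = 0.723811 ≈ 0.7238.
taxon1–taxon3: 15/28 sites differ → p ≈ 0.535714, d = −0.75 ln(1 − 0.714285) = 0.939570 ≈ 0.9396.
taxon2–taxon3: 11/28 sites differ → p ≈ 0.392857, d = −0.75 ln(1 − 0.523809) = 0.556452 ≈ 0.5565.

d(taxon1,taxon2) = 0.7238, d(taxon1,taxon3) = 0.9396, d(taxon2,taxon3) = 0.5565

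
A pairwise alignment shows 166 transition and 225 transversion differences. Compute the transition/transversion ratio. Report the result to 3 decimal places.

0.738

R = 166/225 = 0.737777… ≈ 0.738 (to 3 d.p.).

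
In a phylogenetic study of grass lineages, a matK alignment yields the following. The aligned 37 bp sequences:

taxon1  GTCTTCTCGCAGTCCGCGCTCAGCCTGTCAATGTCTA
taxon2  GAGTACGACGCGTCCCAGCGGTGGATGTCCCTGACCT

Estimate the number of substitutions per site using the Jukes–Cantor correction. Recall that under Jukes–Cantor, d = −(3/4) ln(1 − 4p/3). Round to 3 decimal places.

0.957

The sequences differ at 20 of 37 sites, so p = 20/37 ≈ 0.540541.
d = −(3/4) ln(1 − 4p/3) = −0.75 ln(1 − 0.720721) = −0.75 ln(0.279279)
  = −0.75 × (-1.275544) = 0.956658 substitutions/site.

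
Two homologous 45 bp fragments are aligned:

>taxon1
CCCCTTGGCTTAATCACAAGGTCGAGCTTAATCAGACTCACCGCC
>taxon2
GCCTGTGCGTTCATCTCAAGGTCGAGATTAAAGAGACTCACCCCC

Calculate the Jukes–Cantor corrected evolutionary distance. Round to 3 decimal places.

The sequences differ at 11 of 45 sites, so p = 11/45 ≈ 0.244444.
d = −(3/4) ln(1 − 4p/3) = −0.75 ln(1 − 0.325925) = −0.75 ln(0.674075)
  = −0.75 × (-0.394414) = 0.295811 substitutions/site.

0.296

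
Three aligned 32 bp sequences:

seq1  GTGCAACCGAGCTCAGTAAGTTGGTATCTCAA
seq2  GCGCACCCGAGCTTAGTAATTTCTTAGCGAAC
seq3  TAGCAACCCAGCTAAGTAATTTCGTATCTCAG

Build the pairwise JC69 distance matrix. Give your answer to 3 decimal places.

seq1–seq2: 10/32 sites differ → p = 0.3125, d = −0.75 ln(1 − 0.416667) = 0.404248 ≈ 0.404.
seq1–seq3: 7/32 sites differ → p = 0.21875, d = −0.75 ln(1 − 0.291667) = 0.258631 ≈ 0.259.
seq2–seq3: 10/32 sites differ → p = 0.3125, d = −0.75 ln(1 − 0.416667) = 0.404248 ≈ 0.404.

d(seq1,seq2) = 0.404, d(seq1,seq3) = 0.259, d(seq2,seq3) = 0.404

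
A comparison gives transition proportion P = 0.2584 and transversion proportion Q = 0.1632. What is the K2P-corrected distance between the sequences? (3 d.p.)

Under the Kimura two-parameter model, d = −½ ln(1 − 2P − Q) − ¼ ln(1 − 2Q).
1 − 2P − Q = 0.32, giving −½ ln(0.32) = 0.569717.
1 − 2Q = 0.6736, giving −¼ ln(0.6736) = 0.098780.
d = 0.569717 + 0.098780 = 0.668497.

0.668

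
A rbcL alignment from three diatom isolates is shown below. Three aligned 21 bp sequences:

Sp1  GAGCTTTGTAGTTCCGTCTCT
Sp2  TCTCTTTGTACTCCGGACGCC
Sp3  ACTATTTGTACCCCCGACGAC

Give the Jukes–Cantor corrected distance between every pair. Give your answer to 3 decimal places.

Sp1–Sp2: 9/21 sites differ → p ≈ 0.428571, d = −0.75 ln(1 − 0.571428) = 0.635472 ≈ 0.635.
Sp1–Sp3: 11/21 sites differ → p ≈ 0.52381, d = −0.75 ln(1 − 0.698413) = 0.899023 ≈ 0.899.
Sp2–Sp3: 5/21 sites differ → p ≈ 0.238095, d = −0.75 ln(1 − 0.31746) = 0.286451 ≈ 0.286.

d(Sp1,Sp2) = 0.635, d(Sp1,Sp3) = 0.899, d(Sp2,Sp3) = 0.286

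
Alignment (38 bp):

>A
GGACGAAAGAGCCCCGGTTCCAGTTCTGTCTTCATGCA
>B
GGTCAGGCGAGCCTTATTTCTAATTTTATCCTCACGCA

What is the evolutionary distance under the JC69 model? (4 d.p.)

0.5604

The sequences differ at 15 of 38 sites, so p = 15/38 ≈ 0.394737.
d = −(3/4) ln(1 − 4p/3) = −0.75 ln(1 − 0.526316) = −0.75 ln(0.473684)
  = −0.75 × (-0.747215) = 0.560411 substitutions/site.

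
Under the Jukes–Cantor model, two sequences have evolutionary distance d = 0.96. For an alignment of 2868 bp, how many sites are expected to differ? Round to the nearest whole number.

1553

Invert JC69: p = (3/4)(1 − e^(−4d/3)) = 0.75 × (1 − e^(-1.28)) = 0.75 × (1 − 0.278037) = 0.541472.
Expected differing sites = pL ≈ 0.541472 × 2868 = 1552.941696 ≈ 1553.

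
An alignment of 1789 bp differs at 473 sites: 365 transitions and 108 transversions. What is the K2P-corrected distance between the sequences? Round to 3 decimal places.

0.348

P = 365/1789 ≈ 0.204025 and Q = 108/1789 ≈ 0.060369.
Under the Kimura two-parameter model, d = −½ ln(1 − 2P − Q) − ¼ ln(1 − 2Q).
1 − 2P − Q = 0.531581, giving −½ ln(0.531581) = 0.315950.
1 − 2Q = 0.879262, giving −¼ ln(0.879262) = 0.032168.
d = 0.315950 + 0.032168 = 0.348118.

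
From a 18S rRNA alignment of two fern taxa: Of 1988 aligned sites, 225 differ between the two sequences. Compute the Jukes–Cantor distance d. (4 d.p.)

0.1227

p = 225/1988 ≈ 0.113179.
d = −(3/4) ln(1 − 4p/3) = −0.75 ln(1 − 0.150905) = −0.75 ln(0.849095)
  = −0.75 × (-0.163584) = 0.122688 substitutions/site.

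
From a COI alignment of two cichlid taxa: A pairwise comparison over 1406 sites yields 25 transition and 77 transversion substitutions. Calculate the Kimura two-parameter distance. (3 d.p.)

P = 25/1406 ≈ 0.017781 and Q = 77/1406 ≈ 0.054765.
Under the Kimura two-parameter model, d = −½ ln(1 − 2P − Q) − ¼ ln(1 − 2Q).
1 − 2P − Q = 0.909673, giving −½ ln(0.909673) = 0.047335.
1 − 2Q = 0.89047, giving −¼ ln(0.89047) = 0.029001.
d = 0.047335 + 0.029001 = 0.076336.

0.076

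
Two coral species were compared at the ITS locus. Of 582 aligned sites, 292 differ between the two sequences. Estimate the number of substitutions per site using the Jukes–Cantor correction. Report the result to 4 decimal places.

0.8291

p = 292/582 ≈ 0.501718.
d = −(3/4) ln(1 − 4p/3) = −0.75 ln(1 − 0.668957) = −0.75 ln(0.331043)
  = −0.75 × (-1.105507) = 0.829130 substitutions/site.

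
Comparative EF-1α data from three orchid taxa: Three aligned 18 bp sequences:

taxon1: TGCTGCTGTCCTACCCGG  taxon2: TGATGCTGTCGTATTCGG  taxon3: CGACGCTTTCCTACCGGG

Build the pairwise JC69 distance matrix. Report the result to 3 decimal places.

d(taxon1,taxon2) = 0.264, d(taxon1,taxon3) = 0.347, d(taxon2,taxon3) = 0.548

taxon1–taxon2: 4/18 sites differ → p ≈ 0.222222, d = −0.75 ln(1 − 0.296296) = 0.263548 ≈ 0.264.
taxon1–taxon3: 5/18 sites differ → p ≈ 0.277778, d = −0.75 ln(1 − 0.370371) = 0.346968 ≈ 0.347.
taxon2–taxon3: 7/18 sites differ → p ≈ 0.388889, d = −0.75 ln(1 − 0.518519) = 0.548166 ≈ 0.548.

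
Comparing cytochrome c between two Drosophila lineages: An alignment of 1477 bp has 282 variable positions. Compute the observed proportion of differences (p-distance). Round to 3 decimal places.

0.191

p = 282/1477 = 0.190927… ≈ 0.191 (to 3 d.p.).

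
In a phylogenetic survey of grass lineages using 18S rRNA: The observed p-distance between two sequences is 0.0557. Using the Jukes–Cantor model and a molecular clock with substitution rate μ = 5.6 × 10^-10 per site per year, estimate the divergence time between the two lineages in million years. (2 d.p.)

51.68

d = −(3/4) ln(1 − 4p/3) = −0.75 ln(1 − 0.074267) = −0.75 ln(0.925733)
  = −0.75 × (-0.077169) = 0.057877 substitutions/site.
Under a molecular clock d = 2μt, so t = d/(2μ) = 0.057877 / (2 × 5.6 × 10^-10) = 51.68 million years.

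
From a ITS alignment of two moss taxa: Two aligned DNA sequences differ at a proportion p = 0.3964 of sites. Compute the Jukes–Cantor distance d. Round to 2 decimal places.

0.56

d = −(3/4) ln(1 − 4p/3) = −0.75 ln(1 − 0.528533) = −0.75 ln(0.471467)
  = −0.75 × (-0.751906) = 0.563930 substitutions/site.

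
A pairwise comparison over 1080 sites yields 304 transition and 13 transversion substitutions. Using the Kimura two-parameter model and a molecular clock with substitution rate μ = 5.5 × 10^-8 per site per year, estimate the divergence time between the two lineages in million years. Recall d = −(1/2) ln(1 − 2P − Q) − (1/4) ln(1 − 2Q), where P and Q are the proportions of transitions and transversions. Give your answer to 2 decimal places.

P = 304/1080 ≈ 0.281481 and Q = 13/1080 ≈ 0.012037.
Under the Kimura two-parameter model, d = −½ ln(1 − 2P − Q) − ¼ ln(1 − 2Q).
1 − 2P − Q = 0.425001, giving −½ ln(0.425001) = 0.427832.
1 − 2Q = 0.975926, giving −¼ ln(0.975926) = 0.006092.
d = 0.427832 + 0.006092 = 0.433924.
Under a molecular clock d = 2μt, so t = d/(2μ) = 0.433924 / (2 × 5.5 × 10^-8) = 3.94 million years.

3.94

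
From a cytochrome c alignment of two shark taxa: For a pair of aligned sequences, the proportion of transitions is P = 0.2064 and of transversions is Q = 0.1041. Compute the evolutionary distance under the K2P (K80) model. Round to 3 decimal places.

0.422

Under the Kimura two-parameter model, d = −½ ln(1 − 2P − Q) − ¼ ln(1 − 2Q).
1 − 2P − Q = 0.4831, giving −½ ln(0.4831) = 0.363766.
1 − 2Q = 0.7918, giving −¼ ln(0.7918) = 0.058362.
d = 0.363766 + 0.058362 = 0.422128.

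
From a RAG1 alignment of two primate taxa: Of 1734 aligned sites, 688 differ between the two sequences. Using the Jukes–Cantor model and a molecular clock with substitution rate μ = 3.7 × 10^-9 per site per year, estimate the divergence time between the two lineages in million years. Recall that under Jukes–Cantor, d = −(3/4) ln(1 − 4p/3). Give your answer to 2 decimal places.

p = 688/1734 ≈ 0.39677.
d = −(3/4) ln(1 − 4p/3) = −0.75 ln(1 − 0.529027) = −0.75 ln(0.470973)
  = −0.75 × (-0.752955) = 0.564716 substitutions/site.
Under a molecular clock d = 2μt, so t = d/(2μ) = 0.564716 / (2 × 3.7 × 10^-9) = 76.31 million years.

76.31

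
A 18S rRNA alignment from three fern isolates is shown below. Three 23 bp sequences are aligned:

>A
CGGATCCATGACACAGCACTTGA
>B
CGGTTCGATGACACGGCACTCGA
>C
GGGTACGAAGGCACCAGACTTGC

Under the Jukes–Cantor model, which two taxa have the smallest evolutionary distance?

A–B: 4/23 differ, p = 0.174, d = 0.198.
A–C: 10/23 differ, p = 0.435, d = 0.650.
B–C: 9/23 differ, p = 0.391, d = 0.553.
The smallest distance is between A and B.

A and B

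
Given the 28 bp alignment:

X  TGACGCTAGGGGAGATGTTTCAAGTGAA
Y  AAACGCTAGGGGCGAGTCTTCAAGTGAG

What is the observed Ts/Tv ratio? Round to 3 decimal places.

Transitions are A↔G and C↔T; transversions are all other mismatches.
Transitions: 3. Transversions: 4.
R = 3/4 = 0.750.

0.750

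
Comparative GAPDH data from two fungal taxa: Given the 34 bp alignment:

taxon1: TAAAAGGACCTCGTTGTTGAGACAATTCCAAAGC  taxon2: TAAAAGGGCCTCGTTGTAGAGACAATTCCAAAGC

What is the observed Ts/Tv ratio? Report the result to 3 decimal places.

1.000

Transitions are A↔G and C↔T; transversions are all other mismatches.
Transitions: 1. Transversions: 1.
R = 1/1 = 1.000.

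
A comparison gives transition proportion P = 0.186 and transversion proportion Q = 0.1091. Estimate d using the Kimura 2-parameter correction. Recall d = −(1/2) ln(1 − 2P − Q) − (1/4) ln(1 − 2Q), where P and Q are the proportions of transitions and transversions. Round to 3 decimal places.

0.390

Under the Kimura two-parameter model, d = −½ ln(1 − 2P − Q) − ¼ ln(1 − 2Q).
1 − 2P − Q = 0.5189, giving −½ ln(0.5189) = 0.328022.
1 − 2Q = 0.7818, giving −¼ ln(0.7818) = 0.061539.
d = 0.328022 + 0.061539 = 0.389561.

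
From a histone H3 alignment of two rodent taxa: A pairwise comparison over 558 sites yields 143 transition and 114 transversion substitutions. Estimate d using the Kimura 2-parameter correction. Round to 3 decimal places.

P = 143/558 ≈ 0.256272 and Q = 114/558 ≈ 0.204301.
Under the Kimura two-parameter model, d = −½ ln(1 − 2P − Q) − ¼ ln(1 − 2Q).
1 − 2P − Q = 0.283155, giving −½ ln(0.283155) = 0.630880.
1 − 2Q = 0.591398, giving −¼ ln(0.591398) = 0.131317.
d = 0.630880 + 0.131317 = 0.762197.

0.762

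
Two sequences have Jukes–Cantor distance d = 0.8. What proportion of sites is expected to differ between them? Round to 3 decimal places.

0.492

p = (3/4)(1 − e^(−4d/3)) = 0.75 × (1 − e^(-1.066667)) = 0.75 × (1 − 0.344154) = 0.491885.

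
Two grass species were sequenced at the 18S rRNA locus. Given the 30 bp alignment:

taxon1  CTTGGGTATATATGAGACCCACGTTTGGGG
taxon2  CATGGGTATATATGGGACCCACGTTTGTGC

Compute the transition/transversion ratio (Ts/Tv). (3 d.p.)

0.333

Transitions are A↔G and C↔T; transversions are all other mismatches.
Transitions: 1. Transversions: 3.
R = 1/3 = 0.333333… ≈ 0.333 (to 3 d.p.).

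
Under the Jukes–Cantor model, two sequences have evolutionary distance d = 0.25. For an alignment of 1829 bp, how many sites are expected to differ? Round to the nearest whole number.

389

Invert JC69: p = (3/4)(1 − e^(−4d/3)) = 0.75 × (1 − e^(-0.333333)) = 0.75 × (1 − 0.716532) = 0.212601.
Expected differing sites = pL ≈ 0.212601 × 1829 = 388.847229 ≈ 389.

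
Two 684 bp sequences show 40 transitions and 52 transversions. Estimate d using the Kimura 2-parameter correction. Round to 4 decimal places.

P = 40/684 ≈ 0.05848 and Q = 52/684 ≈ 0.076023.
Under the Kimura two-parameter model, d = −½ ln(1 − 2P − Q) − ¼ ln(1 − 2Q).
1 − 2P − Q = 0.807017, giving −½ ln(0.807017) = 0.107205.
1 − 2Q = 0.847954, giving −¼ ln(0.847954) = 0.041232.
d = 0.107205 + 0.041232 = 0.148437.

0.1484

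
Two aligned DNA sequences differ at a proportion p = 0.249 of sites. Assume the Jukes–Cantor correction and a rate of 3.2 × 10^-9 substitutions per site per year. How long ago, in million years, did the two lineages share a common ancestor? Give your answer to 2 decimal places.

47.28

d = −(3/4) ln(1 − 4p/3) = −0.75 ln(1 − 0.332) = −0.75 ln(0.668)
  = −0.75 × (-0.403467) = 0.302600 substitutions/site.
Under a molecular clock d = 2μt, so t = d/(2μ) = 0.302600 / (2 × 3.2 × 10^-9) = 47.28 million years.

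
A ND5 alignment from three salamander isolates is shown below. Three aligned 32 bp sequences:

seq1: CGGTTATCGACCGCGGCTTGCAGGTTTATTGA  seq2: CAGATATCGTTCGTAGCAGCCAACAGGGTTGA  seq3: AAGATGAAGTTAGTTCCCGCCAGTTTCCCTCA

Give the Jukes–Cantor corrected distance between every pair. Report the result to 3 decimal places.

seq1–seq2: 15/32 sites differ → p = 0.46875, d = −0.75 ln(1 − 0.625) = 0.735622 ≈ 0.736.
seq1–seq3: 20/32 sites differ → p = 0.625, d = −0.75 ln(1 − 0.833333) = 1.343818 ≈ 1.344.
seq2–seq3: 16/32 sites differ → p = 0.5, d = −0.75 ln(1 − 0.666667) = 0.823960 ≈ 0.824.

d(seq1,seq2) = 0.736, d(seq1,seq3) = 1.344, d(seq2,seq3) = 0.824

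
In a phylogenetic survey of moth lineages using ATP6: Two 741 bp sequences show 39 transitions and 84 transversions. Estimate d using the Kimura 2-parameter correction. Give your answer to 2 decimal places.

0.19

P = 39/741 ≈ 0.052632 and Q = 84/741 ≈ 0.11336.
Under the Kimura two-parameter model, d = −½ ln(1 − 2P − Q) − ¼ ln(1 − 2Q).
1 − 2P − Q = 0.781376, giving −½ ln(0.781376) = 0.123349.
1 − 2Q = 0.77328, giving −¼ ln(0.77328) = 0.064279.
d = 0.123349 + 0.064279 = 0.187628.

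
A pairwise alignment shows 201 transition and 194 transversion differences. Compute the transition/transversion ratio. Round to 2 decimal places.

R = 201/194 = 1.036082… ≈ 1.04 (to 2 d.p.).

1.04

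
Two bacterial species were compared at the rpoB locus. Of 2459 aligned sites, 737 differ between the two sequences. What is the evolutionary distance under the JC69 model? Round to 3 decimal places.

p = 737/2459 ≈ 0.299715.
d = −(3/4) ln(1 − 4p/3) = −0.75 ln(1 − 0.39962) = −0.75 ln(0.60038)
  = −0.75 × (-0.510192) = 0.382644 substitutions/site.

0.383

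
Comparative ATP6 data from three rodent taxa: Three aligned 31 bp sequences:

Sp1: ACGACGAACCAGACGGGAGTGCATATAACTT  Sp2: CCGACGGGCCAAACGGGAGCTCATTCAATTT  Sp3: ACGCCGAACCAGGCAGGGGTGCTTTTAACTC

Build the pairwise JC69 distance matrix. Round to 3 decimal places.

d(Sp1,Sp2) = 0.367, d(Sp1,Sp3) = 0.269, d(Sp2,Sp3) = 0.691

Sp1–Sp2: 9/31 sites differ → p ≈ 0.290323, d = −0.75 ln(1 − 0.387097) = 0.367161 ≈ 0.367.
Sp1–Sp3: 7/31 sites differ → p ≈ 0.225806, d = −0.75 ln(1 − 0.301075) = 0.268659 ≈ 0.269.
Sp2–Sp3: 14/31 sites differ → p ≈ 0.451613, d = −0.75 ln(1 − 0.602151) = 0.691262 ≈ 0.691.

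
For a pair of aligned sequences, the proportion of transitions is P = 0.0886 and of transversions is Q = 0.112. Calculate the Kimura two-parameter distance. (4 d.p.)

Under the Kimura two-parameter model, d = −½ ln(1 − 2P − Q) − ¼ ln(1 − 2Q).
1 − 2P − Q = 0.7108, giving −½ ln(0.7108) = 0.170682.
1 − 2Q = 0.776, giving −¼ ln(0.776) = 0.063401.
d = 0.170682 + 0.063401 = 0.234083.

0.2341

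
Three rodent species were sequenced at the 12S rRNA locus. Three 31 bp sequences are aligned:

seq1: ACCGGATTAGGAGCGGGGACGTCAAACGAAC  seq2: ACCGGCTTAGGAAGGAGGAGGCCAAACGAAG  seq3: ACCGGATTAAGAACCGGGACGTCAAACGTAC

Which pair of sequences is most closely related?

seq1–seq2: 7/31 differ, p = 0.226, d = 0.269.
seq1–seq3: 4/31 differ, p = 0.129, d = 0.142.
seq2–seq3: 9/31 differ, p = 0.290, d = 0.367.
The smallest distance is between seq1 and seq3.

seq1 and seq3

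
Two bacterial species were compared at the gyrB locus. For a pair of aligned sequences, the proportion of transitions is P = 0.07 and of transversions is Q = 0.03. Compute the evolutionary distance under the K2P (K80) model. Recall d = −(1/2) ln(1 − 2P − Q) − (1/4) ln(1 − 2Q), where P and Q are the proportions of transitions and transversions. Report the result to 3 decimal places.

Under the Kimura two-parameter model, d = −½ ln(1 − 2P − Q) − ¼ ln(1 − 2Q).
1 − 2P − Q = 0.83, giving −½ ln(0.83) = 0.093165.
1 − 2Q = 0.94, giving −¼ ln(0.94) = 0.015469.
d = 0.093165 + 0.015469 = 0.108634.

0.109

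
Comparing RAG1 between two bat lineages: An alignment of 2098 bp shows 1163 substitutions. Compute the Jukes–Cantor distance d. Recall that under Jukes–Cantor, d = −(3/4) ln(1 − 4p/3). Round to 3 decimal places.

1.008

p = 1163/2098 ≈ 0.554337.
d = −(3/4) ln(1 − 4p/3) = −0.75 ln(1 − 0.739116) = −0.75 ln(0.260884)
  = −0.75 × (-1.343679) = 1.007759 substitutions/site.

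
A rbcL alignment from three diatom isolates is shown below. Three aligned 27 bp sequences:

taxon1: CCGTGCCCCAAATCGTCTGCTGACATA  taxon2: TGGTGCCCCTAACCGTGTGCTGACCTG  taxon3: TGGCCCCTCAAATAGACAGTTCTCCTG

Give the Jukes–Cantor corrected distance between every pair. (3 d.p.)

taxon1–taxon2: 7/27 sites differ → p ≈ 0.259259, d = −0.75 ln(1 − 0.345679) = 0.318118 ≈ 0.318.
taxon1–taxon3: 13/27 sites differ → p ≈ 0.481481, d = −0.75 ln(1 − 0.641975) = 0.770364 ≈ 0.770.
taxon2–taxon3: 12/27 sites differ → p ≈ 0.444444, d = −0.75 ln(1 − 0.592592) = 0.673455 ≈ 0.673.

d(taxon1,taxon2) = 0.318, d(taxon1,taxon3) = 0.770, d(taxon2,taxon3) = 0.673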